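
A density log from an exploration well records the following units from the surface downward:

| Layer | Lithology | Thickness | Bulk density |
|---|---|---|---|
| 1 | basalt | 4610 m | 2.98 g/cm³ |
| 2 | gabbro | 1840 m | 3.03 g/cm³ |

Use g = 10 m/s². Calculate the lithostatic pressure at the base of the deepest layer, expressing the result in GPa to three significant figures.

basalt: 2980 kg/m³ × 10 m/s² × 4610 m = 1.374×10^8 Pa = 0.1374 GPa
gabbro: 3030 kg/m³ × 10 m/s² × 1840 m = 5.575×10^7 Pa = 0.05575 GPa
Total = 0.1374 + 0.05575 = 0.19313 GPa

0.193 GPa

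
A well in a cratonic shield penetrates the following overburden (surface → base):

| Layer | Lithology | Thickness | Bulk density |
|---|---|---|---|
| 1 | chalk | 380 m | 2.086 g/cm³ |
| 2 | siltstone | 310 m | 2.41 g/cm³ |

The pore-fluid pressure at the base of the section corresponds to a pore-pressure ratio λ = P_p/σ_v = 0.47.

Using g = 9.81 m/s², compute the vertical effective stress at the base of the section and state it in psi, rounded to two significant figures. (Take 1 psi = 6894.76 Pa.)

1200 psi

Overburden (lithostatic) stress σ_v:
chalk: 2086 kg/m³ × 9.81 m/s² × 380 m = 7.776×10^6 Pa = 7.776 MPa
siltstone: 2410 kg/m³ × 9.81 m/s² × 310 m = 7.329×10^6 Pa = 7.329 MPa
Total = 7.776 + 7.329 = 15.105 MPa
Pore pressure P_p = λ·σ_v = 0.47 × 15.11 MPa = 7.099 MPa
Effective stress σ' = σ_v − P_p = 15.11 − 7.099 = 8.0058 MPa = 1161.1 psi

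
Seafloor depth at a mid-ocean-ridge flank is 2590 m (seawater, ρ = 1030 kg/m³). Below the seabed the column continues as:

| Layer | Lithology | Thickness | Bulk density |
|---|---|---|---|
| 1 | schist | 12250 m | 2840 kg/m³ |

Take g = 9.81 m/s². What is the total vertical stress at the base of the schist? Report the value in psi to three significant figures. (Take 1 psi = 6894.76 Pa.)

seawater: 1030 kg/m³ × 9.81 m/s² × 2590 m = 2.617×10^7 Pa = 3796 psi
schist: 2840 kg/m³ × 9.81 m/s² × 12250 m = 3.413×10^8 Pa = 49500 psi
Total = 3796 + 49500 = 53296 psi

53300 psi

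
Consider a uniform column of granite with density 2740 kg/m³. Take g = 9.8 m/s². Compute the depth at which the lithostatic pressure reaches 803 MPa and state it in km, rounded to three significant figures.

29.9 km

h = P/(ρg) = 803 MPa / (2740 kg/m³ × 9.8 m/s²) = 8.030×10^8 Pa / 26852 Pa/m = 29905 m
= 29.905 km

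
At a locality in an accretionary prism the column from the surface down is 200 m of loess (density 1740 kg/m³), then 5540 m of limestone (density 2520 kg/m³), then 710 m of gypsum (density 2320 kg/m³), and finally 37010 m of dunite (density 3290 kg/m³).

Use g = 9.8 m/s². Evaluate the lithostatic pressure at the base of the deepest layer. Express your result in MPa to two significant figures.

1300 MPa

loess: 1740 kg/m³ × 9.8 m/s² × 200 m = 3.410×10^6 Pa = 3.410 MPa
limestone: 2520 kg/m³ × 9.8 m/s² × 5540 m = 1.368×10^8 Pa = 136.8 MPa
gypsum: 2320 kg/m³ × 9.8 m/s² × 710 m = 1.614×10^7 Pa = 16.14 MPa
dunite: 3290 kg/m³ × 9.8 m/s² × 37010 m = 1.193×10^9 Pa = 1193 MPa
Total = 3.410 + 136.8 + 16.14 + 1193 = 1349.6 MPa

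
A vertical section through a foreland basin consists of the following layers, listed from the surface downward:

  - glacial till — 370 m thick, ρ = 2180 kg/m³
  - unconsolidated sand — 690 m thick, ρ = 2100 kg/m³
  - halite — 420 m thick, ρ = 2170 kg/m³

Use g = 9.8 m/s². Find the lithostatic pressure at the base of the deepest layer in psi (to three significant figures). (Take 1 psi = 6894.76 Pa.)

4500 psi

glacial till: 2180 kg/m³ × 9.8 m/s² × 370 m = 7.905×10^6 Pa = 1146 psi
unconsolidated sand: 2100 kg/m³ × 9.8 m/s² × 690 m = 1.420×10^7 Pa = 2060 psi
halite: 2170 kg/m³ × 9.8 m/s² × 420 m = 8.932×10^6 Pa = 1295 psi
Total = 1146 + 2060 + 1295 = 4501.5 psi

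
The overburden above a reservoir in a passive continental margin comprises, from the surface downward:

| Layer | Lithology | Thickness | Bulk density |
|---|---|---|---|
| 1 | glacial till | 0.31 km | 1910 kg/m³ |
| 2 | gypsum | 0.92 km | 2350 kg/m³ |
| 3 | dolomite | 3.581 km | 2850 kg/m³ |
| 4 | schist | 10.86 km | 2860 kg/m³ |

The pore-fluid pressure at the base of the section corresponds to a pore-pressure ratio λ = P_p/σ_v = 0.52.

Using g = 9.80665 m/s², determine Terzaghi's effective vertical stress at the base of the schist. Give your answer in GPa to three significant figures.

0.207 GPa

Overburden (lithostatic) stress σ_v:
glacial till: 1910 kg/m³ × 9.80665 m/s² × 310 m = 5.807×10^6 Pa = 5.807 MPa
gypsum: 2350 kg/m³ × 9.80665 m/s² × 920 m = 2.120×10^7 Pa = 21.20 MPa
dolomite: 2850 kg/m³ × 9.80665 m/s² × 3581 m = 1.001×10^8 Pa = 100.1 MPa
schist: 2860 kg/m³ × 9.80665 m/s² × 10860 m = 3.046×10^8 Pa = 304.6 MPa
Total = 5.807 + 21.20 + 100.1 + 304.6 = 431.68 MPa
Pore pressure P_p = λ·σ_v = 0.52 × 431.7 MPa = 224.5 MPa
Effective stress σ' = σ_v − P_p = 431.7 − 224.5 = 207.21 MPa = 0.20721 GPa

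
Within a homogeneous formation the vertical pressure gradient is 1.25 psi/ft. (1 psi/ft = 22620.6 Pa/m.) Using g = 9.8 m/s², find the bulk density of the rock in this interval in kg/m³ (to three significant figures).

2890 kg/m³

ρ = (dP/dz)/g = 1.25 psi/ft / 9.8 m/s² = 28276 Pa/m / 9.8 m/s² = 2885.3 kg/m³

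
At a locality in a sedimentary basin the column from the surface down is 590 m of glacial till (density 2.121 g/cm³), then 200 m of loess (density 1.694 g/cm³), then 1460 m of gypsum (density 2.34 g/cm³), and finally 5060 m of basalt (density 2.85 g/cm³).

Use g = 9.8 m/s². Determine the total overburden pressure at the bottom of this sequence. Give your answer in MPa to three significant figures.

190 MPa

glacial till: 2121 kg/m³ × 9.8 m/s² × 590 m = 1.226×10^7 Pa = 12.26 MPa
loess: 1694 kg/m³ × 9.8 m/s² × 200 m = 3.320×10^6 Pa = 3.320 MPa
gypsum: 2340 kg/m³ × 9.8 m/s² × 1460 m = 3.348×10^7 Pa = 33.48 MPa
basalt: 2850 kg/m³ × 9.8 m/s² × 5060 m = 1.413×10^8 Pa = 141.3 MPa
Total = 12.26 + 3.320 + 33.48 + 141.3 = 190.39 MPa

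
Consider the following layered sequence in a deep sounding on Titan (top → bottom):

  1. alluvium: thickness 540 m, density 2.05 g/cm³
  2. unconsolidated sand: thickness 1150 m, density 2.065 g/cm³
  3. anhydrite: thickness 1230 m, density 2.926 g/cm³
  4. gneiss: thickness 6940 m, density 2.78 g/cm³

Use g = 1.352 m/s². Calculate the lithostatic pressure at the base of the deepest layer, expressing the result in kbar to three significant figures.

alluvium: 2050 kg/m³ × 1.352 m/s² × 540 m = 1.497×10^6 Pa = 0.01497 kbar
unconsolidated sand: 2065 kg/m³ × 1.352 m/s² × 1150 m = 3.211×10^6 Pa = 0.03211 kbar
anhydrite: 2926 kg/m³ × 1.352 m/s² × 1230 m = 4.866×10^6 Pa = 0.04866 kbar
gneiss: 2780 kg/m³ × 1.352 m/s² × 6940 m = 2.608×10^7 Pa = 0.2608 kbar
Total = 0.01497 + 0.03211 + 0.04866 + 0.2608 = 0.35658 kbar

0.357 kbar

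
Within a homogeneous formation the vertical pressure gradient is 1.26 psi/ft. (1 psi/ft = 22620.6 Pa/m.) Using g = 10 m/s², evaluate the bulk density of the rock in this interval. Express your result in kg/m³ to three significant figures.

ρ = (dP/dz)/g = 1.26 psi/ft / 10 m/s² = 28502 Pa/m / 10 m/s² = 2850.2 kg/m³

2850 kg/m³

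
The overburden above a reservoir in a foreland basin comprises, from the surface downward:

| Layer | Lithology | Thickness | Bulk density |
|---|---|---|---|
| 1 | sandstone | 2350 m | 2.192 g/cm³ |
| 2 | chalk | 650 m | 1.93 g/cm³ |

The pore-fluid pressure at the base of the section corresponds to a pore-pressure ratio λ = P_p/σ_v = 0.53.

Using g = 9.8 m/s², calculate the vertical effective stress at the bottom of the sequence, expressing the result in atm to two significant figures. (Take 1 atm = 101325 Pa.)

Overburden (lithostatic) stress σ_v:
sandstone: 2192 kg/m³ × 9.8 m/s² × 2350 m = 5.048×10^7 Pa = 50.48 MPa
chalk: 1930 kg/m³ × 9.8 m/s² × 650 m = 1.229×10^7 Pa = 12.29 MPa
Total = 50.48 + 12.29 = 62.776 MPa
Pore pressure P_p = λ·σ_v = 0.53 × 62.78 MPa = 33.27 MPa
Effective stress σ' = σ_v − P_p = 62.78 − 33.27 = 29.505 MPa = 291.19 atm

290 atm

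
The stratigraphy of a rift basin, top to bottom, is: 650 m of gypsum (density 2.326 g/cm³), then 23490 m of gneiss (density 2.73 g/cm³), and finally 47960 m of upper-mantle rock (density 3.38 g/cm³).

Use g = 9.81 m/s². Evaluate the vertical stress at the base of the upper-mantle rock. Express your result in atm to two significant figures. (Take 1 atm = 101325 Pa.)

22000 atm

gypsum: 2326 kg/m³ × 9.81 m/s² × 650 m = 1.483×10^7 Pa = 146.4 atm
gneiss: 2730 kg/m³ × 9.81 m/s² × 23490 m = 6.291×10^8 Pa = 6209 atm
upper-mantle rock: 3380 kg/m³ × 9.81 m/s² × 47960 m = 1.590×10^9 Pa = 15695 atm
Total = 146.4 + 6209 + 15695 = 22050 atm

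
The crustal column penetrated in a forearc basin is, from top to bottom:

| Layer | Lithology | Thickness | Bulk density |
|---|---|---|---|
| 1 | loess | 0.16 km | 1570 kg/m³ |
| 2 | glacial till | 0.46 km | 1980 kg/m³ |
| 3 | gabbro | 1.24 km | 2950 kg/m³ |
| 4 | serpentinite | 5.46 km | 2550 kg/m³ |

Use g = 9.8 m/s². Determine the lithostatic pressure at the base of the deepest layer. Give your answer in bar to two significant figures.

loess: 1570 kg/m³ × 9.8 m/s² × 160 m = 2.462×10^6 Pa = 24.62 bar
glacial till: 1980 kg/m³ × 9.8 m/s² × 460 m = 8.926×10^6 Pa = 89.26 bar
gabbro: 2950 kg/m³ × 9.8 m/s² × 1240 m = 3.585×10^7 Pa = 358.5 bar
serpentinite: 2550 kg/m³ × 9.8 m/s² × 5460 m = 1.364×10^8 Pa = 1364 bar
Total = 24.62 + 89.26 + 358.5 + 1364 = 1836.8 bar

1800 bar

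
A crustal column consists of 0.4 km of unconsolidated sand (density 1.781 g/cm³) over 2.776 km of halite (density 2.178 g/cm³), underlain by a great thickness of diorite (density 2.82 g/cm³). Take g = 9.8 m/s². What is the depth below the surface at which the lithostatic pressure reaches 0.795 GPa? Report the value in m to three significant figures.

29500 m

Pressure at base of upper layers: 1781×9.8×400 + 2178×9.8×2776 = 6.623×10^7 Pa = 0.06623 GPa
Remaining pressure to be supplied by diorite: 7.950×10^8 − 6.623×10^7 = 7.288×10^8 Pa
Additional depth in diorite = 7.288×10^8 Pa / (2820 kg/m³ × 9.8 m/s²) = 26370 m
Total depth = 3176 m + 26370 m = 29546 m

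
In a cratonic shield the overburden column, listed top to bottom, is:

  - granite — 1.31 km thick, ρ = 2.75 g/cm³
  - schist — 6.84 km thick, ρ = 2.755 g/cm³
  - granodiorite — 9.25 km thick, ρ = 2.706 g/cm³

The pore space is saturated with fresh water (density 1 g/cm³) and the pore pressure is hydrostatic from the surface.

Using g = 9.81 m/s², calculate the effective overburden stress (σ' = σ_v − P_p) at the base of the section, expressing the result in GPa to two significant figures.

Overburden (lithostatic) stress σ_v:
granite: 2750 kg/m³ × 9.81 m/s² × 1310 m = 3.534×10^7 Pa = 35.34 MPa
schist: 2755 kg/m³ × 9.81 m/s² × 6840 m = 1.849×10^8 Pa = 184.9 MPa
granodiorite: 2706 kg/m³ × 9.81 m/s² × 9250 m = 2.455×10^8 Pa = 245.5 MPa
Total = 35.34 + 184.9 + 245.5 = 465.75 MPa
Pore pressure P_p = 1000 kg/m³ × 9.81 m/s² × 17400 m = 1.707×10^8 Pa = 170.7 MPa
Effective stress σ' = σ_v − P_p = 465.8 − 170.7 = 295.06 MPa = 0.29506 GPa

0.30 GPa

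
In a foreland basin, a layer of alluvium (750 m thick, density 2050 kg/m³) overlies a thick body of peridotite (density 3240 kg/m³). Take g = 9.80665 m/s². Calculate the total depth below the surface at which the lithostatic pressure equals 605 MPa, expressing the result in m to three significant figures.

Pressure at base of upper layers: 2050×9.80665×750 = 1.508×10^7 Pa = 15.08 MPa
Remaining pressure to be supplied by peridotite: 6.050×10^8 − 1.508×10^7 = 5.899×10^8 Pa
Additional depth in peridotite = 5.899×10^8 Pa / (3240 kg/m³ × 9.80665 m/s²) = 18566 m
Total depth = 750 m + 18566 m = 19316 m

19300 m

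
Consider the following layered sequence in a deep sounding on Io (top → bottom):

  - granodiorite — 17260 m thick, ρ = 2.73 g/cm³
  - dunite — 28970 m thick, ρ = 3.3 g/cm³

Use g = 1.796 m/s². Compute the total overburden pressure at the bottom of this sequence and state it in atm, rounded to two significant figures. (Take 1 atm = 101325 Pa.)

2500 atm

granodiorite: 2730 kg/m³ × 1.796 m/s² × 17260 m = 8.463×10^7 Pa = 835.2 atm
dunite: 3300 kg/m³ × 1.796 m/s² × 28970 m = 1.717×10^8 Pa = 1695 atm
Total = 835.2 + 1695 = 2529.7 atm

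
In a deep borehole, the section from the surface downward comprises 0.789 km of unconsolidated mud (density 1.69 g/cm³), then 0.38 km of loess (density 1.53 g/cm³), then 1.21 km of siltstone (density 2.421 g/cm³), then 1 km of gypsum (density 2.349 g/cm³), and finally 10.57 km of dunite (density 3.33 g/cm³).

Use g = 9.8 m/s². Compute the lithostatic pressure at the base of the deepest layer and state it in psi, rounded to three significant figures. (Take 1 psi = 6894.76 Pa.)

unconsolidated mud: 1690 kg/m³ × 9.8 m/s² × 789 m = 1.307×10^7 Pa = 1895 psi
loess: 1530 kg/m³ × 9.8 m/s² × 380 m = 5.698×10^6 Pa = 826.4 psi
siltstone: 2421 kg/m³ × 9.8 m/s² × 1210 m = 2.871×10^7 Pa = 4164 psi
gypsum: 2349 kg/m³ × 9.8 m/s² × 1000 m = 2.302×10^7 Pa = 3339 psi
dunite: 3330 kg/m³ × 9.8 m/s² × 10570 m = 3.449×10^8 Pa = 50030 psi
Total = 1895 + 826.4 + 4164 + 3339 + 50030 = 60254 psi

60300 psi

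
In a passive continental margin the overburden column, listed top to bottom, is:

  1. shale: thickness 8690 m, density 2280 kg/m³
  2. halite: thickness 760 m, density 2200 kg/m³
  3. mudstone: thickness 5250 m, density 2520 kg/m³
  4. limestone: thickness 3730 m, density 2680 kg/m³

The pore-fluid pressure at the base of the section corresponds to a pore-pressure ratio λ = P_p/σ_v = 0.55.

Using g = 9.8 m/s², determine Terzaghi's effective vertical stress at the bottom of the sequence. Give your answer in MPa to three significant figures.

Overburden (lithostatic) stress σ_v:
shale: 2280 kg/m³ × 9.8 m/s² × 8690 m = 1.942×10^8 Pa = 194.2 MPa
halite: 2200 kg/m³ × 9.8 m/s² × 760 m = 1.639×10^7 Pa = 16.39 MPa
mudstone: 2520 kg/m³ × 9.8 m/s² × 5250 m = 1.297×10^8 Pa = 129.7 MPa
limestone: 2680 kg/m³ × 9.8 m/s² × 3730 m = 9.796×10^7 Pa = 97.96 MPa
Total = 194.2 + 16.39 + 129.7 + 97.96 = 438.17 MPa
Pore pressure P_p = λ·σ_v = 0.55 × 438.2 MPa = 241.0 MPa
Effective stress σ' = σ_v − P_p = 438.2 − 241.0 = 197.18 MPa

197 MPa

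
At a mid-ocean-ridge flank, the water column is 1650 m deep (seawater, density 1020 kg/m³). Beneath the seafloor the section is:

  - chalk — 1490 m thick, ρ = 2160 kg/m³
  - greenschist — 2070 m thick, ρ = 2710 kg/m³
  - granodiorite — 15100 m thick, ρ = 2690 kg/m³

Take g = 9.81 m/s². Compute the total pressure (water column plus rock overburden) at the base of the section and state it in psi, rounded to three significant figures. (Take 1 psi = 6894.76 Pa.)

seawater: 1020 kg/m³ × 9.81 m/s² × 1650 m = 1.651×10^7 Pa = 2395 psi
chalk: 2160 kg/m³ × 9.81 m/s² × 1490 m = 3.157×10^7 Pa = 4579 psi
greenschist: 2710 kg/m³ × 9.81 m/s² × 2070 m = 5.503×10^7 Pa = 7982 psi
granodiorite: 2690 kg/m³ × 9.81 m/s² × 15100 m = 3.985×10^8 Pa = 57794 psi
Total = 2395 + 4579 + 7982 + 57794 = 72749 psi

72700 psi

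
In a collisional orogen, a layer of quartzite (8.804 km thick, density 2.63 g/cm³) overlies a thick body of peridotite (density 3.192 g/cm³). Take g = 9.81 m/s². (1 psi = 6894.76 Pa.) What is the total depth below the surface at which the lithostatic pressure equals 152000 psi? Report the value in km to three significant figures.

35.0 km

Pressure at base of upper layers: 2630×9.81×8804 = 2.271×10^8 Pa = 32945 psi
Remaining pressure to be supplied by peridotite: 1.048×10^9 − 2.271×10^8 = 8.209×10^8 Pa
Additional depth in peridotite = 8.209×10^8 Pa / (3192 kg/m³ × 9.81 m/s²) = 26214 m
Total depth = 8804 m + 26214 m = 35018 m
= 35.018 km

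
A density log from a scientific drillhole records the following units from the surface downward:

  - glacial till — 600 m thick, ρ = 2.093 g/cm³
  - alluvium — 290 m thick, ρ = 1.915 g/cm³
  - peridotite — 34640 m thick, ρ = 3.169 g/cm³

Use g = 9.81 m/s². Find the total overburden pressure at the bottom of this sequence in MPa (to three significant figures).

1090 MPa

glacial till: 2093 kg/m³ × 9.81 m/s² × 600 m = 1.232×10^7 Pa = 12.32 MPa
alluvium: 1915 kg/m³ × 9.81 m/s² × 290 m = 5.448×10^6 Pa = 5.448 MPa
peridotite: 3169 kg/m³ × 9.81 m/s² × 34640 m = 1.077×10^9 Pa = 1077 MPa
Total = 12.32 + 5.448 + 1077 = 1094.7 MPa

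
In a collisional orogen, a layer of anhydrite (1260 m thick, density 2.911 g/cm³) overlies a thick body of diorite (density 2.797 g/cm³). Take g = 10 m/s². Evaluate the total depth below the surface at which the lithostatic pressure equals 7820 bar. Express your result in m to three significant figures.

27900 m

Pressure at base of upper layers: 2911×10×1260 = 3.668×10^7 Pa = 366.8 bar
Remaining pressure to be supplied by diorite: 7.820×10^8 − 3.668×10^7 = 7.453×10^8 Pa
Additional depth in diorite = 7.453×10^8 Pa / (2797 kg/m³ × 10 m/s²) = 26647 m
Total depth = 1260 m + 26647 m = 27907 m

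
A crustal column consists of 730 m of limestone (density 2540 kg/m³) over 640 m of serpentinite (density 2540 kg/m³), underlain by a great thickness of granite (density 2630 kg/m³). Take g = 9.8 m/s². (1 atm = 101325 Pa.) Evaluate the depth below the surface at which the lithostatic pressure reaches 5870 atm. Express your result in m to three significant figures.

23100 m

Pressure at base of upper layers: 2540×9.8×730 + 2540×9.8×640 = 3.410×10^7 Pa = 336.6 atm
Remaining pressure to be supplied by granite: 5.948×10^8 − 3.410×10^7 = 5.607×10^8 Pa
Additional depth in granite = 5.607×10^8 Pa / (2630 kg/m³ × 9.8 m/s²) = 21754 m
Total depth = 1370 m + 21754 m = 23124 m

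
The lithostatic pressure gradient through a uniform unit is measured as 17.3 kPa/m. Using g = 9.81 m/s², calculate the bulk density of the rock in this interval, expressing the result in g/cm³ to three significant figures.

ρ = (dP/dz)/g = 17.3 kPa/m / 9.81 m/s² = 17300 Pa/m / 9.81 m/s² = 1763.5 kg/m³
= 1.764 g/cm³

1.76 g/cm³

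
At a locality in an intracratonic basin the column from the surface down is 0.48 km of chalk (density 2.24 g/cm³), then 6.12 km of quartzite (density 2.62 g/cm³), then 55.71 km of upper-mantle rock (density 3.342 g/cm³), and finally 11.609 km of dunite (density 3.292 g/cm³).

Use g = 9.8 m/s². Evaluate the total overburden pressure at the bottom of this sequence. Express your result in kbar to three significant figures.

chalk: 2240 kg/m³ × 9.8 m/s² × 480 m = 1.054×10^7 Pa = 0.1054 kbar
quartzite: 2620 kg/m³ × 9.8 m/s² × 6120 m = 1.571×10^8 Pa = 1.571 kbar
upper-mantle rock: 3342 kg/m³ × 9.8 m/s² × 55710 m = 1.825×10^9 Pa = 18.25 kbar
dunite: 3292 kg/m³ × 9.8 m/s² × 11609 m = 3.745×10^8 Pa = 3.745 kbar
Total = 0.1054 + 1.571 + 18.25 + 3.745 = 23.668 kbar

23.7 kbar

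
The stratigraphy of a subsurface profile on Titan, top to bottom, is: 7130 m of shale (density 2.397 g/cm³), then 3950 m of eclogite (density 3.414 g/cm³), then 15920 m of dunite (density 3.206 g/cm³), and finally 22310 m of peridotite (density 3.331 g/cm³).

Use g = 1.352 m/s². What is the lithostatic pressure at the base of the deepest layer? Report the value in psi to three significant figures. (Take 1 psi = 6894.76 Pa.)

30600 psi

shale: 2397 kg/m³ × 1.352 m/s² × 7130 m = 2.311×10^7 Pa = 3351 psi
eclogite: 3414 kg/m³ × 1.352 m/s² × 3950 m = 1.823×10^7 Pa = 2644 psi
dunite: 3206 kg/m³ × 1.352 m/s² × 15920 m = 6.901×10^7 Pa = 10008 psi
peridotite: 3331 kg/m³ × 1.352 m/s² × 22310 m = 1.005×10^8 Pa = 14572 psi
Total = 3351 + 2644 + 10008 + 14572 = 30576 psi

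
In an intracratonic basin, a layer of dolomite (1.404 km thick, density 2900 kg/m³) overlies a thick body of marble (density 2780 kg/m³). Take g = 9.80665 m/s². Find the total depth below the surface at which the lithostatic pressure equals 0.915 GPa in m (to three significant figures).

Pressure at base of upper layers: 2900×9.80665×1404 = 3.993×10^7 Pa = 0.03993 GPa
Remaining pressure to be supplied by marble: 9.150×10^8 − 3.993×10^7 = 8.751×10^8 Pa
Additional depth in marble = 8.751×10^8 Pa / (2780 kg/m³ × 9.80665 m/s²) = 32098 m
Total depth = 1404 m + 32098 m = 33502 m

33500 m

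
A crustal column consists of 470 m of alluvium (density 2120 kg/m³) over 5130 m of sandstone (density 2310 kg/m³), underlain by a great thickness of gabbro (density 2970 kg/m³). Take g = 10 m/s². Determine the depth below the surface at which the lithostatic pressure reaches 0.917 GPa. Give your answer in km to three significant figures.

32.1 km

Pressure at base of upper layers: 2120×10×470 + 2310×10×5130 = 1.285×10^8 Pa = 0.1285 GPa
Remaining pressure to be supplied by gabbro: 9.170×10^8 − 1.285×10^8 = 7.885×10^8 Pa
Additional depth in gabbro = 7.885×10^8 Pa / (2970 kg/m³ × 10 m/s²) = 26550 m
Total depth = 5600 m + 26550 m = 32150 m
= 32.150 km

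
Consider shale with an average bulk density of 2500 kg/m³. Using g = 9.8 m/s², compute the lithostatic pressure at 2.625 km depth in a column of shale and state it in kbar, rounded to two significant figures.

0.64 kbar

shale: 2500 kg/m³ × 9.8 m/s² × 2625 m = 6.431×10^7 Pa = 0.6431 kbar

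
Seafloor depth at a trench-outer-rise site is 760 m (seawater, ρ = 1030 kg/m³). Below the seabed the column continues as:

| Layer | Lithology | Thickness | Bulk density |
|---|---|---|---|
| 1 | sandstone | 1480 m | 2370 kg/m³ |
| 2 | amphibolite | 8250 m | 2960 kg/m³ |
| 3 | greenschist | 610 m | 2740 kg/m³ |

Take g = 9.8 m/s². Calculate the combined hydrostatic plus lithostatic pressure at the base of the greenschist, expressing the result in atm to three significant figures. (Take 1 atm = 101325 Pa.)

seawater: 1030 kg/m³ × 9.8 m/s² × 760 m = 7.671×10^6 Pa = 75.71 atm
sandstone: 2370 kg/m³ × 9.8 m/s² × 1480 m = 3.437×10^7 Pa = 339.2 atm
amphibolite: 2960 kg/m³ × 9.8 m/s² × 8250 m = 2.393×10^8 Pa = 2362 atm
greenschist: 2740 kg/m³ × 9.8 m/s² × 610 m = 1.638×10^7 Pa = 161.7 atm
Total = 75.71 + 339.2 + 2362 + 161.7 = 2938.5 atm

2940 atm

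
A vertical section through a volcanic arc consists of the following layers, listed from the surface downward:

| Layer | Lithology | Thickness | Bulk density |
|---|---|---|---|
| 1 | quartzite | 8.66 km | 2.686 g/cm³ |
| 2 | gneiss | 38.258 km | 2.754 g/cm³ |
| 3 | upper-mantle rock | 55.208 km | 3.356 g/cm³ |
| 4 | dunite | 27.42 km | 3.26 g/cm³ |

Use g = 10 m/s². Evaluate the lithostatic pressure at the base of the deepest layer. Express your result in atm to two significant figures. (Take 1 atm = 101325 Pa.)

40000 atm

quartzite: 2686 kg/m³ × 10 m/s² × 8660 m = 2.326×10^8 Pa = 2296 atm
gneiss: 2754 kg/m³ × 10 m/s² × 38258 m = 1.054×10^9 Pa = 10398 atm
upper-mantle rock: 3356 kg/m³ × 10 m/s² × 55208 m = 1.853×10^9 Pa = 18286 atm
dunite: 3260 kg/m³ × 10 m/s² × 27420 m = 8.939×10^8 Pa = 8822 atm
Total = 2296 + 10398 + 18286 + 8822 = 39802 atm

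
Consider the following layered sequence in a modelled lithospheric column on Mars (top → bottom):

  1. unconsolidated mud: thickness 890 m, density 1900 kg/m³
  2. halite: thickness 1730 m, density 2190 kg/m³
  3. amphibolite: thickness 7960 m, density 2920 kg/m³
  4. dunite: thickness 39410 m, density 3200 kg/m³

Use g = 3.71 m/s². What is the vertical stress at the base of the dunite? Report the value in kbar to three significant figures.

5.74 kbar

unconsolidated mud: 1900 kg/m³ × 3.71 m/s² × 890 m = 6.274×10^6 Pa = 0.06274 kbar
halite: 2190 kg/m³ × 3.71 m/s² × 1730 m = 1.406×10^7 Pa = 0.1406 kbar
amphibolite: 2920 kg/m³ × 3.71 m/s² × 7960 m = 8.623×10^7 Pa = 0.8623 kbar
dunite: 3200 kg/m³ × 3.71 m/s² × 39410 m = 4.679×10^8 Pa = 4.679 kbar
Total = 0.06274 + 0.1406 + 0.8623 + 4.679 = 5.7444 kbar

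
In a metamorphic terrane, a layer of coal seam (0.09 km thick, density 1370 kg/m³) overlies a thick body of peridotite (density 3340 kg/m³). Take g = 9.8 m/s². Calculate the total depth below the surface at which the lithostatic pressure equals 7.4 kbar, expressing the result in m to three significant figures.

Pressure at base of upper layers: 1370×9.8×90 = 1.208×10^6 Pa = 0.01208 kbar
Remaining pressure to be supplied by peridotite: 7.400×10^8 − 1.208×10^6 = 7.388×10^8 Pa
Additional depth in peridotite = 7.388×10^8 Pa / (3340 kg/m³ × 9.8 m/s²) = 22571 m
Total depth = 90 m + 22571 m = 22661 m

22700 m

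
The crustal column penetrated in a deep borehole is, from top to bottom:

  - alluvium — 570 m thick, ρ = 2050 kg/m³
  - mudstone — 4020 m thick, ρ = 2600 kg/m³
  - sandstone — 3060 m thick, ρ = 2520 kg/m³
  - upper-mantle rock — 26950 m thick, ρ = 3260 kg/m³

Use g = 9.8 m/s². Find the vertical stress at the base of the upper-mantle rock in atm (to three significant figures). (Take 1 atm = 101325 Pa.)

10400 atm

alluvium: 2050 kg/m³ × 9.8 m/s² × 570 m = 1.145×10^7 Pa = 113.0 atm
mudstone: 2600 kg/m³ × 9.8 m/s² × 4020 m = 1.024×10^8 Pa = 1011 atm
sandstone: 2520 kg/m³ × 9.8 m/s² × 3060 m = 7.557×10^7 Pa = 745.8 atm
upper-mantle rock: 3260 kg/m³ × 9.8 m/s² × 26950 m = 8.610×10^8 Pa = 8497 atm
Total = 113.0 + 1011 + 745.8 + 8497 = 10367 atm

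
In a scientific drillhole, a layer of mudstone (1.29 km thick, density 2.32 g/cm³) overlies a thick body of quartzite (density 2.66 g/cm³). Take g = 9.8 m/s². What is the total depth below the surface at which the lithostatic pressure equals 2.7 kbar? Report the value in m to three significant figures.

Pressure at base of upper layers: 2320×9.8×1290 = 2.933×10^7 Pa = 0.2933 kbar
Remaining pressure to be supplied by quartzite: 2.700×10^8 − 2.933×10^7 = 2.407×10^8 Pa
Additional depth in quartzite = 2.407×10^8 Pa / (2660 kg/m³ × 9.8 m/s²) = 9232.4 m
Total depth = 1290 m + 9232.4 m = 10522 m

10500 m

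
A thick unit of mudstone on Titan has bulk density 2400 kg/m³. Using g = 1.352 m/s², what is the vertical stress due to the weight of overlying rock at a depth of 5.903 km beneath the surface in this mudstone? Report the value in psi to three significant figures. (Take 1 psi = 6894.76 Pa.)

mudstone: 2400 kg/m³ × 1.352 m/s² × 5903 m = 1.915×10^7 Pa = 2778 psi

2780 psi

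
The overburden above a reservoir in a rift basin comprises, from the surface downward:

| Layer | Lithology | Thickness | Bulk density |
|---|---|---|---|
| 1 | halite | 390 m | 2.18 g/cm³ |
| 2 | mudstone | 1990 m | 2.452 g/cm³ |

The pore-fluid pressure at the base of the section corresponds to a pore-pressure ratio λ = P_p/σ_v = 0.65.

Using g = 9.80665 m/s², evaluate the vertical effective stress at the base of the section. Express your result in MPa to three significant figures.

Overburden (lithostatic) stress σ_v:
halite: 2180 kg/m³ × 9.80665 m/s² × 390 m = 8.338×10^6 Pa = 8.338 MPa
mudstone: 2452 kg/m³ × 9.80665 m/s² × 1990 m = 4.785×10^7 Pa = 47.85 MPa
Total = 8.338 + 47.85 = 56.189 MPa
Pore pressure P_p = λ·σ_v = 0.65 × 56.19 MPa = 36.52 MPa
Effective stress σ' = σ_v − P_p = 56.19 − 36.52 = 19.666 MPa

19.7 MPa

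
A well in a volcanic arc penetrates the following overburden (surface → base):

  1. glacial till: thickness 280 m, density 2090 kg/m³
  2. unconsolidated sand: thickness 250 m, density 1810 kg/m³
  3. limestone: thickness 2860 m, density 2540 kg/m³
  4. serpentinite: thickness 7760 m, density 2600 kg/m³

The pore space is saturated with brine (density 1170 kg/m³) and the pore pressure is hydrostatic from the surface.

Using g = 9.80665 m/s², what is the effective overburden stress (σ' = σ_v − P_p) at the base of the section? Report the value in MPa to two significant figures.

150 MPa

Overburden (lithostatic) stress σ_v:
glacial till: 2090 kg/m³ × 9.80665 m/s² × 280 m = 5.739×10^6 Pa = 5.739 MPa
unconsolidated sand: 1810 kg/m³ × 9.80665 m/s² × 250 m = 4.438×10^6 Pa = 4.438 MPa
limestone: 2540 kg/m³ × 9.80665 m/s² × 2860 m = 7.124×10^7 Pa = 71.24 MPa
serpentinite: 2600 kg/m³ × 9.80665 m/s² × 7760 m = 1.979×10^8 Pa = 197.9 MPa
Total = 5.739 + 4.438 + 71.24 + 197.9 = 279.27 MPa
Pore pressure P_p = 1170 kg/m³ × 9.80665 m/s² × 11150 m = 1.279×10^8 Pa = 127.9 MPa
Effective stress σ' = σ_v − P_p = 279.3 − 127.9 = 151.34 MPa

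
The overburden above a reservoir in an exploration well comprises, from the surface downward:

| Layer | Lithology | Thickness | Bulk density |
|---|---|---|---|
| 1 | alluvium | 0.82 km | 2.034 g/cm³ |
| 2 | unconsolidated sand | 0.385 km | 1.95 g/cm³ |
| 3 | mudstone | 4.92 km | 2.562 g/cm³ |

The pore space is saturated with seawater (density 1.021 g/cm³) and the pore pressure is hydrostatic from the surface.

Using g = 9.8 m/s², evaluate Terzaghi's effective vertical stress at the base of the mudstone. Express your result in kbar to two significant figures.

0.86 kbar

Overburden (lithostatic) stress σ_v:
alluvium: 2034 kg/m³ × 9.8 m/s² × 820 m = 1.635×10^7 Pa = 16.35 MPa
unconsolidated sand: 1950 kg/m³ × 9.8 m/s² × 385 m = 7.357×10^6 Pa = 7.357 MPa
mudstone: 2562 kg/m³ × 9.8 m/s² × 4920 m = 1.235×10^8 Pa = 123.5 MPa
Total = 16.35 + 7.357 + 123.5 = 147.23 MPa
Pore pressure P_p = 1021 kg/m³ × 9.8 m/s² × 6125 m = 6.129×10^7 Pa = 61.29 MPa
Effective stress σ' = σ_v − P_p = 147.2 − 61.29 = 85.946 MPa = 0.85946 kbar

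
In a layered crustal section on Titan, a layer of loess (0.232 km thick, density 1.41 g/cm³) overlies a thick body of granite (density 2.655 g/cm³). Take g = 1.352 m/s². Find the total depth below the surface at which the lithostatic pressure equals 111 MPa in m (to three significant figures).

Pressure at base of upper layers: 1410×1.352×232 = 4.423×10^5 Pa = 0.4423 MPa
Remaining pressure to be supplied by granite: 1.110×10^8 − 4.423×10^5 = 1.106×10^8 Pa
Additional depth in granite = 1.106×10^8 Pa / (2655 kg/m³ × 1.352 m/s²) = 30800 m
Total depth = 232 m + 30800 m = 31032 m

31000 m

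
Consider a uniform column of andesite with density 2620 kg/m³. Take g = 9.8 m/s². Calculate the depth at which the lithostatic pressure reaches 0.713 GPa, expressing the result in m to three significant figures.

h = P/(ρg) = 0.713 GPa / (2620 kg/m³ × 9.8 m/s²) = 7.130×10^8 Pa / 25676 Pa/m = 27769 m

27800 m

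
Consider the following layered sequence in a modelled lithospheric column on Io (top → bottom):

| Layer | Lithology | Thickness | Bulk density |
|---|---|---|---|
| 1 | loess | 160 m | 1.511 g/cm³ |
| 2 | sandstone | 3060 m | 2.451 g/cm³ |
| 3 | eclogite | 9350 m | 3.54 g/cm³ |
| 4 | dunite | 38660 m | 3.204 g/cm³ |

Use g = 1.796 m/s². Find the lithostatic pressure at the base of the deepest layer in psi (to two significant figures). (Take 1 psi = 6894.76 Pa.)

43000 psi

loess: 1511 kg/m³ × 1.796 m/s² × 160 m = 4.342×10^5 Pa = 62.98 psi
sandstone: 2451 kg/m³ × 1.796 m/s² × 3060 m = 1.347×10^7 Pa = 1954 psi
eclogite: 3540 kg/m³ × 1.796 m/s² × 9350 m = 5.945×10^7 Pa = 8622 psi
dunite: 3204 kg/m³ × 1.796 m/s² × 38660 m = 2.225×10^8 Pa = 32266 psi
Total = 62.98 + 1954 + 8622 + 32266 = 42904 psi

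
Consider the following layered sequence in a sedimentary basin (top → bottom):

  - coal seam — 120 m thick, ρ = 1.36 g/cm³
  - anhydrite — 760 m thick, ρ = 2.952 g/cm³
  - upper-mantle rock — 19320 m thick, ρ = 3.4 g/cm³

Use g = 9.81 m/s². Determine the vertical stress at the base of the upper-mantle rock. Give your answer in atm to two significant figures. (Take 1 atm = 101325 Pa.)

6600 atm

coal seam: 1360 kg/m³ × 9.81 m/s² × 120 m = 1.601×10^6 Pa = 15.80 atm
anhydrite: 2952 kg/m³ × 9.81 m/s² × 760 m = 2.201×10^7 Pa = 217.2 atm
upper-mantle rock: 3400 kg/m³ × 9.81 m/s² × 19320 m = 6.444×10^8 Pa = 6360 atm
Total = 15.80 + 217.2 + 6360 = 6592.7 atm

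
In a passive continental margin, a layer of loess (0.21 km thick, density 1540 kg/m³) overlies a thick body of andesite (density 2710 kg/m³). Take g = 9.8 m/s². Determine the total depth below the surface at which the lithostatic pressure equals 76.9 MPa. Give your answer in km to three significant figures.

2.99 km

Pressure at base of upper layers: 1540×9.8×210 = 3.169×10^6 Pa = 3.169 MPa
Remaining pressure to be supplied by andesite: 7.690×10^7 − 3.169×10^6 = 7.373×10^7 Pa
Additional depth in andesite = 7.373×10^7 Pa / (2710 kg/m³ × 9.8 m/s²) = 2776.2 m
Total depth = 210 m + 2776.2 m = 2986.2 m
= 2.9862 km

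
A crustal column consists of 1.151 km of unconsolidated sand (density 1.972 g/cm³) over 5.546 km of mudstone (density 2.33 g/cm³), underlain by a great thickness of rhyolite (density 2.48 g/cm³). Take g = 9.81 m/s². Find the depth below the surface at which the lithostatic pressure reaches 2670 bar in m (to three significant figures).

11500 m

Pressure at base of upper layers: 1972×9.81×1151 + 2330×9.81×5546 = 1.490×10^8 Pa = 1490 bar
Remaining pressure to be supplied by rhyolite: 2.670×10^8 − 1.490×10^8 = 1.180×10^8 Pa
Additional depth in rhyolite = 1.180×10^8 Pa / (2480 kg/m³ × 9.81 m/s²) = 4848.9 m
Total depth = 6697 m + 4848.9 m = 11546 m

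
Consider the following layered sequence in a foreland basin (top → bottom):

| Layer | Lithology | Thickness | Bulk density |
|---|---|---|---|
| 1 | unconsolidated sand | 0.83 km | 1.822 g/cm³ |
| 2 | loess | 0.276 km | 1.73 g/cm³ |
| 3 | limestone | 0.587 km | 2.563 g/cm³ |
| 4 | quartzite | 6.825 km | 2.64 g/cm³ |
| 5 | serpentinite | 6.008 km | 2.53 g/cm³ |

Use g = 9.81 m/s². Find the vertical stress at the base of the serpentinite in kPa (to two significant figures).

360000 kPa

unconsolidated sand: 1822 kg/m³ × 9.81 m/s² × 830 m = 1.484×10^7 Pa = 14835 kPa
loess: 1730 kg/m³ × 9.81 m/s² × 276 m = 4.684×10^6 Pa = 4684 kPa
limestone: 2563 kg/m³ × 9.81 m/s² × 587 m = 1.476×10^7 Pa = 14759 kPa
quartzite: 2640 kg/m³ × 9.81 m/s² × 6825 m = 1.768×10^8 Pa = 1.768×10^5 kPa
serpentinite: 2530 kg/m³ × 9.81 m/s² × 6008 m = 1.491×10^8 Pa = 1.491×10^5 kPa
Total = 14835 + 4684 + 14759 + 1.768×10^5 + 1.491×10^5 = 3.6015×10^5 kPa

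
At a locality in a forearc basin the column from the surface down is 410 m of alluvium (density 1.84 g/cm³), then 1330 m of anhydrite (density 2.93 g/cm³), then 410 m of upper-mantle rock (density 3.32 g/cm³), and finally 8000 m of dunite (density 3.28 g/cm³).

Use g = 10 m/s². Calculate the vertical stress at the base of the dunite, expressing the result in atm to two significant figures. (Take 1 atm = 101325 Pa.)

3200 atm

alluvium: 1840 kg/m³ × 10 m/s² × 410 m = 7.544×10^6 Pa = 74.45 atm
anhydrite: 2930 kg/m³ × 10 m/s² × 1330 m = 3.897×10^7 Pa = 384.6 atm
upper-mantle rock: 3320 kg/m³ × 10 m/s² × 410 m = 1.361×10^7 Pa = 134.3 atm
dunite: 3280 kg/m³ × 10 m/s² × 8000 m = 2.624×10^8 Pa = 2590 atm
Total = 74.45 + 384.6 + 134.3 + 2590 = 3183.1 atm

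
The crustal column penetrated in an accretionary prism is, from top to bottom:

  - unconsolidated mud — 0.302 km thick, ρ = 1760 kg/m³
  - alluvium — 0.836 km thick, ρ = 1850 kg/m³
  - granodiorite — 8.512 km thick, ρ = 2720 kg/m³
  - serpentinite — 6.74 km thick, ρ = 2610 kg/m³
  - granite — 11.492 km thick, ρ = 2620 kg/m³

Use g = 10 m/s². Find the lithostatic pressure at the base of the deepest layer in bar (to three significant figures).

7290 bar

unconsolidated mud: 1760 kg/m³ × 10 m/s² × 302 m = 5.315×10^6 Pa = 53.15 bar
alluvium: 1850 kg/m³ × 10 m/s² × 836 m = 1.547×10^7 Pa = 154.7 bar
granodiorite: 2720 kg/m³ × 10 m/s² × 8512 m = 2.315×10^8 Pa = 2315 bar
serpentinite: 2610 kg/m³ × 10 m/s² × 6740 m = 1.759×10^8 Pa = 1759 bar
granite: 2620 kg/m³ × 10 m/s² × 11492 m = 3.011×10^8 Pa = 3011 bar
Total = 53.15 + 154.7 + 2315 + 1759 + 3011 = 7293.1 bar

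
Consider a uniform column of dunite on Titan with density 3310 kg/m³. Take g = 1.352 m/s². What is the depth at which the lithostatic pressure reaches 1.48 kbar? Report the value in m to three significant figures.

h = P/(ρg) = 1.48 kbar / (3310 kg/m³ × 1.352 m/s²) = 1.480×10^8 Pa / 4475.1 Pa/m = 33072 m

33100 m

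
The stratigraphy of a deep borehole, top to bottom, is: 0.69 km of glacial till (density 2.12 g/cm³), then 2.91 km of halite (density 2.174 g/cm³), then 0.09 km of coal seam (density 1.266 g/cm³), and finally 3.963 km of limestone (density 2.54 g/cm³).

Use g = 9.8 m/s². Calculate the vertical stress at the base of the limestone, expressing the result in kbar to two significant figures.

1.8 kbar

glacial till: 2120 kg/m³ × 9.8 m/s² × 690 m = 1.434×10^7 Pa = 0.1434 kbar
halite: 2174 kg/m³ × 9.8 m/s² × 2910 m = 6.200×10^7 Pa = 0.6200 kbar
coal seam: 1266 kg/m³ × 9.8 m/s² × 90 m = 1.117×10^6 Pa = 0.01117 kbar
limestone: 2540 kg/m³ × 9.8 m/s² × 3963 m = 9.865×10^7 Pa = 0.9865 kbar
Total = 0.1434 + 0.6200 + 0.01117 + 0.9865 = 1.7610 kbar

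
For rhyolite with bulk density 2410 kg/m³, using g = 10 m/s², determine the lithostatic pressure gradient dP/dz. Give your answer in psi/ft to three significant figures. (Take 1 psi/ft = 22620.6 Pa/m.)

dP/dz = ρg = 2410 kg/m³ × 10 m/s² = 24100 Pa/m
= 24100 Pa/m × (1 psi/ft / 22621 Pa/m) = 1.0654 psi/ft

1.07 psi/ft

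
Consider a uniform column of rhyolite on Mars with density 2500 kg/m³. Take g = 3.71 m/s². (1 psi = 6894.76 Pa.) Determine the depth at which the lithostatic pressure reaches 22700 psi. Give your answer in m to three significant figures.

16900 m

h = P/(ρg) = 22700 psi / (2500 kg/m³ × 3.71 m/s²) = 1.565×10^8 Pa / 9275.0 Pa/m = 16874 m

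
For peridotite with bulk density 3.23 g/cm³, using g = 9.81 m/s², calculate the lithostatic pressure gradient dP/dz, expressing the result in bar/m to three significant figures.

0.317 bar/m

dP/dz = ρg = 3230 kg/m³ × 9.81 m/s² = 31686 Pa/m
= 31686 Pa/m × (1 bar/m / 1.0000×10^5 Pa/m) = 0.31686 bar/m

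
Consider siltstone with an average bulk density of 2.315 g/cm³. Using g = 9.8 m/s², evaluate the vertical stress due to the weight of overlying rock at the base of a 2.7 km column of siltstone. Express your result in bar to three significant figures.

613 bar

siltstone: 2315 kg/m³ × 9.8 m/s² × 2700 m = 6.125×10^7 Pa = 612.5 bar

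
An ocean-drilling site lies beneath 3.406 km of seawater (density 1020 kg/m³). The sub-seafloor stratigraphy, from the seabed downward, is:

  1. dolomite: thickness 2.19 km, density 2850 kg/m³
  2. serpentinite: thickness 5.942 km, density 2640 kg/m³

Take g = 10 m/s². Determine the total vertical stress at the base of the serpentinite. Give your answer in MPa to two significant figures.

seawater: 1020 kg/m³ × 10 m/s² × 3406 m = 3.474×10^7 Pa = 34.74 MPa
dolomite: 2850 kg/m³ × 10 m/s² × 2190 m = 6.242×10^7 Pa = 62.41 MPa
serpentinite: 2640 kg/m³ × 10 m/s² × 5942 m = 1.569×10^8 Pa = 156.9 MPa
Total = 34.74 + 62.41 + 156.9 = 254.02 MPa

250 MPa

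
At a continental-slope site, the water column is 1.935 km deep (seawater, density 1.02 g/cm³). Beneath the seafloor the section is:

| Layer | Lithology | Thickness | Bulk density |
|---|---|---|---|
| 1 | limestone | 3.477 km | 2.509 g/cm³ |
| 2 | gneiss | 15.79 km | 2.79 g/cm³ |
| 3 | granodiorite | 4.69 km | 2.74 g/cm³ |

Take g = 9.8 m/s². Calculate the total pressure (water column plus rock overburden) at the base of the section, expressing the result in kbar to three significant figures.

seawater: 1020 kg/m³ × 9.8 m/s² × 1935 m = 1.934×10^7 Pa = 0.1934 kbar
limestone: 2509 kg/m³ × 9.8 m/s² × 3477 m = 8.549×10^7 Pa = 0.8549 kbar
gneiss: 2790 kg/m³ × 9.8 m/s² × 15790 m = 4.317×10^8 Pa = 4.317 kbar
granodiorite: 2740 kg/m³ × 9.8 m/s² × 4690 m = 1.259×10^8 Pa = 1.259 kbar
Total = 0.1934 + 0.8549 + 4.317 + 1.259 = 6.6250 kbar

6.63 kbar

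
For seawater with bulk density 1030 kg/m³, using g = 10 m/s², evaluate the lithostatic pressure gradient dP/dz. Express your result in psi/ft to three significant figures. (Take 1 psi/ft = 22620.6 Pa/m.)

dP/dz = ρg = 1030 kg/m³ × 10 m/s² = 10300 Pa/m
= 10300 Pa/m × (1 psi/ft / 22621 Pa/m) = 0.45534 psi/ft

0.455 psi/ft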